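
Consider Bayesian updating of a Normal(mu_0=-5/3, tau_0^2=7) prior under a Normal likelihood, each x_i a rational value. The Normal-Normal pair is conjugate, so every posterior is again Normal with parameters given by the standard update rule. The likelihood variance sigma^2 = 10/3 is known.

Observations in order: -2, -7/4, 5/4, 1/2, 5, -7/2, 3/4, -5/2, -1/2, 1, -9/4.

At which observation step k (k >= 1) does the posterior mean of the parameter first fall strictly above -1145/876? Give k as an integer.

obs 1: x=-2 → posterior Normal(-176/93, 70/31)
obs 2: x=-7/4 → posterior Normal(-1145/624, 35/26)
obs 3: x=5/4 → posterior Normal(-415/438, 70/73)
obs 4: x=1/2 → posterior Normal(-88/141, 35/47)
obs 5: x=5 → posterior Normal(139/345, 14/23)
obs 6: x=-7/2 → posterior Normal(-163/816, 35/68)
obs 7: x=3/4 → posterior Normal(-137/1884, 70/157)
obs 8: x=-5/2 → posterior Normal(-767/2136, 35/89)
obs 9: x=-1/2 → posterior Normal(-893/2388, 70/199)
obs 10: x=1 → posterior Normal(-641/2640, 7/22)
obs 11: x=-9/4 → posterior Normal(-302/723, 70/241)

k = 3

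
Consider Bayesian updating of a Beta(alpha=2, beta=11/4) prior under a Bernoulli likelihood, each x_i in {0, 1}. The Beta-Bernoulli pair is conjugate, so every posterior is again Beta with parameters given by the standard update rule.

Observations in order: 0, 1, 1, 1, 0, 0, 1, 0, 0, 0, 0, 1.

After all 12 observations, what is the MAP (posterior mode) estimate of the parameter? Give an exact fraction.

obs 1: x=0 → posterior Beta(2, 15/4)
obs 2: x=1 → posterior Beta(3, 15/4)
obs 3: x=1 → posterior Beta(4, 15/4)
obs 4: x=1 → posterior Beta(5, 15/4)
obs 5: x=0 → posterior Beta(5, 19/4)
obs 6: x=0 → posterior Beta(5, 23/4)
obs 7: x=1 → posterior Beta(6, 23/4)
obs 8: x=0 → posterior Beta(6, 27/4)
obs 9: x=0 → posterior Beta(6, 31/4)
obs 10: x=0 → posterior Beta(6, 35/4)
obs 11: x=0 → posterior Beta(6, 39/4)
obs 12: x=1 → posterior Beta(7, 39/4)

24/59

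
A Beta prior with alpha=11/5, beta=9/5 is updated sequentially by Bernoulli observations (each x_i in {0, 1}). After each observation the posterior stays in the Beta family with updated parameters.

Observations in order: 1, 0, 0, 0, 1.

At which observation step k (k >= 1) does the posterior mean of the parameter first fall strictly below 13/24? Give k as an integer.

obs 1: x=1 → posterior Beta(16/5, 9/5)
obs 2: x=0 → posterior Beta(16/5, 14/5)
obs 3: x=0 → posterior Beta(16/5, 19/5)
obs 4: x=0 → posterior Beta(16/5, 24/5)
obs 5: x=1 → posterior Beta(21/5, 24/5)

k = 2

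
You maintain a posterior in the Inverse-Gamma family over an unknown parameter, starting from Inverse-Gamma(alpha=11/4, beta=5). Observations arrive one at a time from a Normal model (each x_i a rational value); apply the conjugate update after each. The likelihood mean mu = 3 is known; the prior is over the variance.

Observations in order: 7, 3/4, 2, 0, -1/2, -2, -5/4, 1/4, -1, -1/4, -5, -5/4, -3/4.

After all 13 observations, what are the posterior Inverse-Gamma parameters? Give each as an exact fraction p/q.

obs 1: x=7 → posterior Inverse-Gamma(13/4, 13)
obs 2: x=3/4 → posterior Inverse-Gamma(15/4, 497/32)
obs 3: x=2 → posterior Inverse-Gamma(17/4, 513/32)
obs 4: x=0 → posterior Inverse-Gamma(19/4, 657/32)
obs 5: x=-1/2 → posterior Inverse-Gamma(21/4, 853/32)
obs 6: x=-2 → posterior Inverse-Gamma(23/4, 1253/32)
obs 7: x=-5/4 → posterior Inverse-Gamma(25/4, 771/16)
obs 8: x=1/4 → posterior Inverse-Gamma(27/4, 1663/32)
obs 9: x=-1 → posterior Inverse-Gamma(29/4, 1919/32)
obs 10: x=-1/4 → posterior Inverse-Gamma(31/4, 261/4)
obs 11: x=-5 → posterior Inverse-Gamma(33/4, 389/4)
obs 12: x=-5/4 → posterior Inverse-Gamma(35/4, 3401/32)
obs 13: x=-3/4 → posterior Inverse-Gamma(37/4, 1813/16)

alpha=37/4, beta=1813/16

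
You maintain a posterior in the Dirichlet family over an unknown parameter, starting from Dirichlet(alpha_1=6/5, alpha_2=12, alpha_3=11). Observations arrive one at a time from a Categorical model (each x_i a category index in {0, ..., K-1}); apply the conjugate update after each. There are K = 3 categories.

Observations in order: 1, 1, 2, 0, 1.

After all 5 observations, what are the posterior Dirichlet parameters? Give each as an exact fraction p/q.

obs 1: x=1 → posterior Dirichlet(6/5, 13, 11)
obs 2: x=1 → posterior Dirichlet(6/5, 14, 11)
obs 3: x=2 → posterior Dirichlet(6/5, 14, 12)
obs 4: x=0 → posterior Dirichlet(11/5, 14, 12)
obs 5: x=1 → posterior Dirichlet(11/5, 15, 12)

alpha_1=11/5, alpha_2=15, alpha_3=12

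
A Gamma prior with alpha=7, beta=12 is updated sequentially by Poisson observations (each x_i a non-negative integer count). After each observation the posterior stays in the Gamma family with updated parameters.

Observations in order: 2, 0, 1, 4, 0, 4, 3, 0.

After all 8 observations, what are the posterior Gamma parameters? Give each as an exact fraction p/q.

obs 1: x=2 → posterior Gamma(9, 13)
obs 2: x=0 → posterior Gamma(9, 14)
obs 3: x=1 → posterior Gamma(10, 15)
obs 4: x=4 → posterior Gamma(14, 16)
obs 5: x=0 → posterior Gamma(14, 17)
obs 6: x=4 → posterior Gamma(18, 18)
obs 7: x=3 → posterior Gamma(21, 19)
obs 8: x=0 → posterior Gamma(21, 20)

alpha=21, beta=20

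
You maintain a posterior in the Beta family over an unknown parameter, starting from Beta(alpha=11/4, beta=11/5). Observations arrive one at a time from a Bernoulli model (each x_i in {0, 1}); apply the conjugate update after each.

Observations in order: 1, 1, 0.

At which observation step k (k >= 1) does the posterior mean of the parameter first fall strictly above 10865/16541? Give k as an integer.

k = 2

obs 1: x=1 → posterior Beta(15/4, 11/5)
obs 2: x=1 → posterior Beta(19/4, 11/5)
obs 3: x=0 → posterior Beta(19/4, 16/5)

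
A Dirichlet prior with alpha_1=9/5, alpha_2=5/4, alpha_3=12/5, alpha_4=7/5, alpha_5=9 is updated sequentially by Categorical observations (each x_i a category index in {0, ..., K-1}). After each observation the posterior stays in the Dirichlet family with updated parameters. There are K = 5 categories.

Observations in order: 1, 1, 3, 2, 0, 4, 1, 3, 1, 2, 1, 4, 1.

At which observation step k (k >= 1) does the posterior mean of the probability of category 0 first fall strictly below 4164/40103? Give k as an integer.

obs 1: x=1 → posterior Dirichlet(9/5, 9/4, 12/5, 7/5, 9)
obs 2: x=1 → posterior Dirichlet(9/5, 13/4, 12/5, 7/5, 9)
obs 3: x=3 → posterior Dirichlet(9/5, 13/4, 12/5, 12/5, 9)
obs 4: x=2 → posterior Dirichlet(9/5, 13/4, 17/5, 12/5, 9)
obs 5: x=0 → posterior Dirichlet(14/5, 13/4, 17/5, 12/5, 9)
obs 6: x=4 → posterior Dirichlet(14/5, 13/4, 17/5, 12/5, 10)
obs 7: x=1 → posterior Dirichlet(14/5, 17/4, 17/5, 12/5, 10)
obs 8: x=3 → posterior Dirichlet(14/5, 17/4, 17/5, 17/5, 10)
obs 9: x=1 → posterior Dirichlet(14/5, 21/4, 17/5, 17/5, 10)
obs 10: x=2 → posterior Dirichlet(14/5, 21/4, 22/5, 17/5, 10)
obs 11: x=1 → posterior Dirichlet(14/5, 25/4, 22/5, 17/5, 10)
obs 12: x=4 → posterior Dirichlet(14/5, 25/4, 22/5, 17/5, 11)
obs 13: x=1 → posterior Dirichlet(14/5, 29/4, 22/5, 17/5, 11)

k = 2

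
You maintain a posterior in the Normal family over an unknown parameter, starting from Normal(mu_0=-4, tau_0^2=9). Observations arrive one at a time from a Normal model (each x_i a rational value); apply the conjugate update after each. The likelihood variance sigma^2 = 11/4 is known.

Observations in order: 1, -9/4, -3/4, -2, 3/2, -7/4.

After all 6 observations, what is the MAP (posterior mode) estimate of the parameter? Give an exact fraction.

-197/227

obs 1: x=1 → posterior Normal(-8/47, 99/47)
obs 2: x=-9/4 → posterior Normal(-89/83, 99/83)
obs 3: x=-3/4 → posterior Normal(-116/119, 99/119)
obs 4: x=-2 → posterior Normal(-188/155, 99/155)
obs 5: x=3/2 → posterior Normal(-134/191, 99/191)
obs 6: x=-7/4 → posterior Normal(-197/227, 99/227)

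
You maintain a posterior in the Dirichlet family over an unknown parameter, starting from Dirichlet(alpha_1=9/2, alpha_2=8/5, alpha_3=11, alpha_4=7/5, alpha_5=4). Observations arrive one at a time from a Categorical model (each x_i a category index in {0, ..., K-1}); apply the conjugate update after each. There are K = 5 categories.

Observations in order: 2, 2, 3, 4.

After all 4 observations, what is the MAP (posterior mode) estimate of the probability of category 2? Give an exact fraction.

obs 1: x=2 → posterior Dirichlet(9/2, 8/5, 12, 7/5, 4)
obs 2: x=2 → posterior Dirichlet(9/2, 8/5, 13, 7/5, 4)
obs 3: x=3 → posterior Dirichlet(9/2, 8/5, 13, 12/5, 4)
obs 4: x=4 → posterior Dirichlet(9/2, 8/5, 13, 12/5, 5)

24/43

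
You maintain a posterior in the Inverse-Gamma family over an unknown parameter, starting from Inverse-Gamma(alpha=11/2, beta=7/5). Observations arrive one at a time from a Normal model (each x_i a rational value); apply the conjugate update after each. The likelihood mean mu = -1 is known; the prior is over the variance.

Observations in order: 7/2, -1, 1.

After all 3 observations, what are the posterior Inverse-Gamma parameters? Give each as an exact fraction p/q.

alpha=7, beta=541/40

obs 1: x=7/2 → posterior Inverse-Gamma(6, 461/40)
obs 2: x=-1 → posterior Inverse-Gamma(13/2, 461/40)
obs 3: x=1 → posterior Inverse-Gamma(7, 541/40)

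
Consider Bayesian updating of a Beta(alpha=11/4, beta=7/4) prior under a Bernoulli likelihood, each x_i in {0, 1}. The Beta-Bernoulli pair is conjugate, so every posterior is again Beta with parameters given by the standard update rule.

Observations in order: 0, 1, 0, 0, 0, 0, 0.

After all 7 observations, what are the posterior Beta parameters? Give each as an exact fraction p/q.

alpha=15/4, beta=31/4

obs 1: x=0 → posterior Beta(11/4, 11/4)
obs 2: x=1 → posterior Beta(15/4, 11/4)
obs 3: x=0 → posterior Beta(15/4, 15/4)
obs 4: x=0 → posterior Beta(15/4, 19/4)
obs 5: x=0 → posterior Beta(15/4, 23/4)
obs 6: x=0 → posterior Beta(15/4, 27/4)
obs 7: x=0 → posterior Beta(15/4, 31/4)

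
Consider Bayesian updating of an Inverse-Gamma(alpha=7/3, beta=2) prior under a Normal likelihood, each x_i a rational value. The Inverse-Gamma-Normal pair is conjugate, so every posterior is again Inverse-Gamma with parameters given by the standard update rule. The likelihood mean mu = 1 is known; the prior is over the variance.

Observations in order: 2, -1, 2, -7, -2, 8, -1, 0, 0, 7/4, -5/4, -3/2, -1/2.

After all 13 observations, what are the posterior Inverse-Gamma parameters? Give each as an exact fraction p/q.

obs 1: x=2 → posterior Inverse-Gamma(17/6, 5/2)
obs 2: x=-1 → posterior Inverse-Gamma(10/3, 9/2)
obs 3: x=2 → posterior Inverse-Gamma(23/6, 5)
obs 4: x=-7 → posterior Inverse-Gamma(13/3, 37)
obs 5: x=-2 → posterior Inverse-Gamma(29/6, 83/2)
obs 6: x=8 → posterior Inverse-Gamma(16/3, 66)
obs 7: x=-1 → posterior Inverse-Gamma(35/6, 68)
obs 8: x=0 → posterior Inverse-Gamma(19/3, 137/2)
obs 9: x=0 → posterior Inverse-Gamma(41/6, 69)
obs 10: x=7/4 → posterior Inverse-Gamma(22/3, 2217/32)
obs 11: x=-5/4 → posterior Inverse-Gamma(47/6, 1149/16)
obs 12: x=-3/2 → posterior Inverse-Gamma(25/3, 1199/16)
obs 13: x=-1/2 → posterior Inverse-Gamma(53/6, 1217/16)

alpha=53/6, beta=1217/16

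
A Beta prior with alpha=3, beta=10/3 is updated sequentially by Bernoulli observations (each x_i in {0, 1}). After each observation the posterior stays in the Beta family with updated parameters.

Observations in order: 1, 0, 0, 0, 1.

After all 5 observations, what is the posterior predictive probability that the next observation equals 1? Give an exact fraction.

obs 1: x=1 → posterior Beta(4, 10/3)
obs 2: x=0 → posterior Beta(4, 13/3)
obs 3: x=0 → posterior Beta(4, 16/3)
obs 4: x=0 → posterior Beta(4, 19/3)
obs 5: x=1 → posterior Beta(5, 19/3)

15/34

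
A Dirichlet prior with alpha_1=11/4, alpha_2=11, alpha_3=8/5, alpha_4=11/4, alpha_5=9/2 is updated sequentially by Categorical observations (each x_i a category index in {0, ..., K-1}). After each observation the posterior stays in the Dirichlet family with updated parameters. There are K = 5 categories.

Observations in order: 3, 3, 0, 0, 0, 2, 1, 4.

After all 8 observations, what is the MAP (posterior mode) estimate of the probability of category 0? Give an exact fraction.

obs 1: x=3 → posterior Dirichlet(11/4, 11, 8/5, 15/4, 9/2)
obs 2: x=3 → posterior Dirichlet(11/4, 11, 8/5, 19/4, 9/2)
obs 3: x=0 → posterior Dirichlet(15/4, 11, 8/5, 19/4, 9/2)
obs 4: x=0 → posterior Dirichlet(19/4, 11, 8/5, 19/4, 9/2)
obs 5: x=0 → posterior Dirichlet(23/4, 11, 8/5, 19/4, 9/2)
obs 6: x=2 → posterior Dirichlet(23/4, 11, 13/5, 19/4, 9/2)
obs 7: x=1 → posterior Dirichlet(23/4, 12, 13/5, 19/4, 9/2)
obs 8: x=4 → posterior Dirichlet(23/4, 12, 13/5, 19/4, 11/2)

95/512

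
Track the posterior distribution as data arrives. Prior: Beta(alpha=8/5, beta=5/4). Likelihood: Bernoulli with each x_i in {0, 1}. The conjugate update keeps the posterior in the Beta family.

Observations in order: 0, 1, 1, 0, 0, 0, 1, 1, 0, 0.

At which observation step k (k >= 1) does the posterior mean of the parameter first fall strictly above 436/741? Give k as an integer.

obs 1: x=0 → posterior Beta(8/5, 9/4)
obs 2: x=1 → posterior Beta(13/5, 9/4)
obs 3: x=1 → posterior Beta(18/5, 9/4)
obs 4: x=0 → posterior Beta(18/5, 13/4)
obs 5: x=0 → posterior Beta(18/5, 17/4)
obs 6: x=0 → posterior Beta(18/5, 21/4)
obs 7: x=1 → posterior Beta(23/5, 21/4)
obs 8: x=1 → posterior Beta(28/5, 21/4)
obs 9: x=0 → posterior Beta(28/5, 25/4)
obs 10: x=0 → posterior Beta(28/5, 29/4)

k = 3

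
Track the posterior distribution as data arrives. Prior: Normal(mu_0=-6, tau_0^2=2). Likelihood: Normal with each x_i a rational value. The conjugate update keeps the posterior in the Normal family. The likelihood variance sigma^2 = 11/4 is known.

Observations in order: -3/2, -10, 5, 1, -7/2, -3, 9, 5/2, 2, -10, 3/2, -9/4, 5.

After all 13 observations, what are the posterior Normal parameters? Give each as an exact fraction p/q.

mu_0=-20/23, tau_0^2=22/115

obs 1: x=-3/2 → posterior Normal(-78/19, 22/19)
obs 2: x=-10 → posterior Normal(-158/27, 22/27)
obs 3: x=5 → posterior Normal(-118/35, 22/35)
obs 4: x=1 → posterior Normal(-110/43, 22/43)
obs 5: x=-7/2 → posterior Normal(-46/17, 22/51)
obs 6: x=-3 → posterior Normal(-162/59, 22/59)
obs 7: x=9 → posterior Normal(-90/67, 22/67)
obs 8: x=5/2 → posterior Normal(-14/15, 22/75)
obs 9: x=2 → posterior Normal(-54/83, 22/83)
obs 10: x=-10 → posterior Normal(-134/91, 22/91)
obs 11: x=3/2 → posterior Normal(-122/99, 2/9)
obs 12: x=-9/4 → posterior Normal(-140/107, 22/107)
obs 13: x=5 → posterior Normal(-20/23, 22/115)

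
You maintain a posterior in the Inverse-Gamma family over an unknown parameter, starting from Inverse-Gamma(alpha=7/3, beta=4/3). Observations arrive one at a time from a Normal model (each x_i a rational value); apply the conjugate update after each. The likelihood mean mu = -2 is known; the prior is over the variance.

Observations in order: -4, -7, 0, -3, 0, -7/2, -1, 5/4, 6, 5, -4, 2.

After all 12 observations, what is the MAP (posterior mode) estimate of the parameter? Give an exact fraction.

obs 1: x=-4 → posterior Inverse-Gamma(17/6, 10/3)
obs 2: x=-7 → posterior Inverse-Gamma(10/3, 95/6)
obs 3: x=0 → posterior Inverse-Gamma(23/6, 107/6)
obs 4: x=-3 → posterior Inverse-Gamma(13/3, 55/3)
obs 5: x=0 → posterior Inverse-Gamma(29/6, 61/3)
obs 6: x=-7/2 → posterior Inverse-Gamma(16/3, 515/24)
obs 7: x=-1 → posterior Inverse-Gamma(35/6, 527/24)
obs 8: x=5/4 → posterior Inverse-Gamma(19/3, 2615/96)
obs 9: x=6 → posterior Inverse-Gamma(41/6, 5687/96)
obs 10: x=5 → posterior Inverse-Gamma(22/3, 8039/96)
obs 11: x=-4 → posterior Inverse-Gamma(47/6, 8231/96)
obs 12: x=2 → posterior Inverse-Gamma(25/3, 8999/96)

8999/896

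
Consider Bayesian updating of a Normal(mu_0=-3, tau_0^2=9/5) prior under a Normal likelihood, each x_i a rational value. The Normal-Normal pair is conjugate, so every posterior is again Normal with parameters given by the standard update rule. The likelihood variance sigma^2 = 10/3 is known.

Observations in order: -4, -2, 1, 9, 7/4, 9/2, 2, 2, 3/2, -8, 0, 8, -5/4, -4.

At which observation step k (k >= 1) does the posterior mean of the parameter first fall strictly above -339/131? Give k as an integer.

k = 3

obs 1: x=-4 → posterior Normal(-258/77, 90/77)
obs 2: x=-2 → posterior Normal(-3, 45/52)
obs 3: x=1 → posterior Normal(-285/131, 90/131)
obs 4: x=9 → posterior Normal(-21/79, 45/79)
obs 5: x=7/4 → posterior Normal(21/740, 18/37)
obs 6: x=9/2 → posterior Normal(507/848, 45/106)
obs 7: x=2 → posterior Normal(723/956, 90/239)
obs 8: x=2 → posterior Normal(939/1064, 45/133)
obs 9: x=3/2 → posterior Normal(1101/1172, 90/293)
obs 10: x=-8 → posterior Normal(237/1280, 9/32)
obs 11: x=0 → posterior Normal(237/1388, 90/347)
obs 12: x=8 → posterior Normal(1101/1496, 45/187)
obs 13: x=-5/4 → posterior Normal(483/802, 90/401)
obs 14: x=-4 → posterior Normal(267/856, 45/214)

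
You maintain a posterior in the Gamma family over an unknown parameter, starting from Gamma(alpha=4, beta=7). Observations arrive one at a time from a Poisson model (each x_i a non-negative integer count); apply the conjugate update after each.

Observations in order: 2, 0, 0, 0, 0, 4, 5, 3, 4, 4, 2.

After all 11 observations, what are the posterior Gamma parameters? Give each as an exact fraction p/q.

alpha=28, beta=18

obs 1: x=2 → posterior Gamma(6, 8)
obs 2: x=0 → posterior Gamma(6, 9)
obs 3: x=0 → posterior Gamma(6, 10)
obs 4: x=0 → posterior Gamma(6, 11)
obs 5: x=0 → posterior Gamma(6, 12)
obs 6: x=4 → posterior Gamma(10, 13)
obs 7: x=5 → posterior Gamma(15, 14)
obs 8: x=3 → posterior Gamma(18, 15)
obs 9: x=4 → posterior Gamma(22, 16)
obs 10: x=4 → posterior Gamma(26, 17)
obs 11: x=2 → posterior Gamma(28, 18)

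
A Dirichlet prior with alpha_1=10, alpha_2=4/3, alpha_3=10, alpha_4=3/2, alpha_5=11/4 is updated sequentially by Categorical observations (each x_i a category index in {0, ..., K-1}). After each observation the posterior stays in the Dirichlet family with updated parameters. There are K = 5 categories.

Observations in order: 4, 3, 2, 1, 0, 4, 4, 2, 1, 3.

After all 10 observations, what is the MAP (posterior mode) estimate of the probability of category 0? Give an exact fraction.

obs 1: x=4 → posterior Dirichlet(10, 4/3, 10, 3/2, 15/4)
obs 2: x=3 → posterior Dirichlet(10, 4/3, 10, 5/2, 15/4)
obs 3: x=2 → posterior Dirichlet(10, 4/3, 11, 5/2, 15/4)
obs 4: x=1 → posterior Dirichlet(10, 7/3, 11, 5/2, 15/4)
obs 5: x=0 → posterior Dirichlet(11, 7/3, 11, 5/2, 15/4)
obs 6: x=4 → posterior Dirichlet(11, 7/3, 11, 5/2, 19/4)
obs 7: x=4 → posterior Dirichlet(11, 7/3, 11, 5/2, 23/4)
obs 8: x=2 → posterior Dirichlet(11, 7/3, 12, 5/2, 23/4)
obs 9: x=1 → posterior Dirichlet(11, 10/3, 12, 5/2, 23/4)
obs 10: x=3 → posterior Dirichlet(11, 10/3, 12, 7/2, 23/4)

120/367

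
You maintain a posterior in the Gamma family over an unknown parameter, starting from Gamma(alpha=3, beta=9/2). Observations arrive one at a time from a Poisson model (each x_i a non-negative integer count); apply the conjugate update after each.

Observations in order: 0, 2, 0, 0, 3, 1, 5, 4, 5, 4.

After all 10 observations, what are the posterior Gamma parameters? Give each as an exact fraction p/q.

obs 1: x=0 → posterior Gamma(3, 11/2)
obs 2: x=2 → posterior Gamma(5, 13/2)
obs 3: x=0 → posterior Gamma(5, 15/2)
obs 4: x=0 → posterior Gamma(5, 17/2)
obs 5: x=3 → posterior Gamma(8, 19/2)
obs 6: x=1 → posterior Gamma(9, 21/2)
obs 7: x=5 → posterior Gamma(14, 23/2)
obs 8: x=4 → posterior Gamma(18, 25/2)
obs 9: x=5 → posterior Gamma(23, 27/2)
obs 10: x=4 → posterior Gamma(27, 29/2)

alpha=27, beta=29/2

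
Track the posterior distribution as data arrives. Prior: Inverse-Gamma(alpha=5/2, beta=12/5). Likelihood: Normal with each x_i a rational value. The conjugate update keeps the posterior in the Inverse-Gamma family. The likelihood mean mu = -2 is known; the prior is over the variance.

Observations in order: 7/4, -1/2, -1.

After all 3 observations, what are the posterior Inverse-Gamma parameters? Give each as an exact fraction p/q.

alpha=4, beta=1769/160

obs 1: x=7/4 → posterior Inverse-Gamma(3, 1509/160)
obs 2: x=-1/2 → posterior Inverse-Gamma(7/2, 1689/160)
obs 3: x=-1 → posterior Inverse-Gamma(4, 1769/160)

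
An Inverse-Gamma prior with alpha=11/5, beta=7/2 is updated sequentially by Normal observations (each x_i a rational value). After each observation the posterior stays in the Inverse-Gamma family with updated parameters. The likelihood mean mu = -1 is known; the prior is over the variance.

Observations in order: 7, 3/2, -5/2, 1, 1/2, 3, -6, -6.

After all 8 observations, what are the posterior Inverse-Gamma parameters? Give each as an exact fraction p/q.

obs 1: x=7 → posterior Inverse-Gamma(27/10, 71/2)
obs 2: x=3/2 → posterior Inverse-Gamma(16/5, 309/8)
obs 3: x=-5/2 → posterior Inverse-Gamma(37/10, 159/4)
obs 4: x=1 → posterior Inverse-Gamma(21/5, 167/4)
obs 5: x=1/2 → posterior Inverse-Gamma(47/10, 343/8)
obs 6: x=3 → posterior Inverse-Gamma(26/5, 407/8)
obs 7: x=-6 → posterior Inverse-Gamma(57/10, 507/8)
obs 8: x=-6 → posterior Inverse-Gamma(31/5, 607/8)

alpha=31/5, beta=607/8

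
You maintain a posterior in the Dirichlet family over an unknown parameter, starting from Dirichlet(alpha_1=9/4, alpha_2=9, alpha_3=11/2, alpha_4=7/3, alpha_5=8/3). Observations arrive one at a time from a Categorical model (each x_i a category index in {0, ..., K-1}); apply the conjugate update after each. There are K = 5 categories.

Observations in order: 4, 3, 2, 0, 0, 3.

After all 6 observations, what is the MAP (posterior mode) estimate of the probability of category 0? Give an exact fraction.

1/7

obs 1: x=4 → posterior Dirichlet(9/4, 9, 11/2, 7/3, 11/3)
obs 2: x=3 → posterior Dirichlet(9/4, 9, 11/2, 10/3, 11/3)
obs 3: x=2 → posterior Dirichlet(9/4, 9, 13/2, 10/3, 11/3)
obs 4: x=0 → posterior Dirichlet(13/4, 9, 13/2, 10/3, 11/3)
obs 5: x=0 → posterior Dirichlet(17/4, 9, 13/2, 10/3, 11/3)
obs 6: x=3 → posterior Dirichlet(17/4, 9, 13/2, 13/3, 11/3)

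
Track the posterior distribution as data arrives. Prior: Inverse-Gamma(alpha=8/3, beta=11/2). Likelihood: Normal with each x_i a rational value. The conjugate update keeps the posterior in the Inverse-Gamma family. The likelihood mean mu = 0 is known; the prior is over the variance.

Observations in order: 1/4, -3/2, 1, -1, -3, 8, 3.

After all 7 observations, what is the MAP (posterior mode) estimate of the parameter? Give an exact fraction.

4671/688

obs 1: x=1/4 → posterior Inverse-Gamma(19/6, 177/32)
obs 2: x=-3/2 → posterior Inverse-Gamma(11/3, 213/32)
obs 3: x=1 → posterior Inverse-Gamma(25/6, 229/32)
obs 4: x=-1 → posterior Inverse-Gamma(14/3, 245/32)
obs 5: x=-3 → posterior Inverse-Gamma(31/6, 389/32)
obs 6: x=8 → posterior Inverse-Gamma(17/3, 1413/32)
obs 7: x=3 → posterior Inverse-Gamma(37/6, 1557/32)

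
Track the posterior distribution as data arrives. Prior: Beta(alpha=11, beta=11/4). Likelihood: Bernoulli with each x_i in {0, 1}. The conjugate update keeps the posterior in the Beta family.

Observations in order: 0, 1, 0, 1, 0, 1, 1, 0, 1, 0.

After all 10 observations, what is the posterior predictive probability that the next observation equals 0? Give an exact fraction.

31/95

obs 1: x=0 → posterior Beta(11, 15/4)
obs 2: x=1 → posterior Beta(12, 15/4)
obs 3: x=0 → posterior Beta(12, 19/4)
obs 4: x=1 → posterior Beta(13, 19/4)
obs 5: x=0 → posterior Beta(13, 23/4)
obs 6: x=1 → posterior Beta(14, 23/4)
obs 7: x=1 → posterior Beta(15, 23/4)
obs 8: x=0 → posterior Beta(15, 27/4)
obs 9: x=1 → posterior Beta(16, 27/4)
obs 10: x=0 → posterior Beta(16, 31/4)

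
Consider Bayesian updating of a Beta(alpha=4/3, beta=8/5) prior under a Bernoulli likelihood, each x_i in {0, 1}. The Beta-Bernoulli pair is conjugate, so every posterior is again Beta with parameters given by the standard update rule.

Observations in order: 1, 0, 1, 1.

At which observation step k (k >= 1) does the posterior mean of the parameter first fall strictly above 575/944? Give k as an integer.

obs 1: x=1 → posterior Beta(7/3, 8/5)
obs 2: x=0 → posterior Beta(7/3, 13/5)
obs 3: x=1 → posterior Beta(10/3, 13/5)
obs 4: x=1 → posterior Beta(13/3, 13/5)

k = 4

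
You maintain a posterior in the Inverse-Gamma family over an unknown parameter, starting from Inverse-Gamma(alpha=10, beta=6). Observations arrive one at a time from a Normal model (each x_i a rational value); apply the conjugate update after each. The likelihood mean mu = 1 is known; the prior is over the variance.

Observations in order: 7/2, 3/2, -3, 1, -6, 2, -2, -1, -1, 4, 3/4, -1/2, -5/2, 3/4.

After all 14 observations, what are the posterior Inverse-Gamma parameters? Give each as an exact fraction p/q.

obs 1: x=7/2 → posterior Inverse-Gamma(21/2, 73/8)
obs 2: x=3/2 → posterior Inverse-Gamma(11, 37/4)
obs 3: x=-3 → posterior Inverse-Gamma(23/2, 69/4)
obs 4: x=1 → posterior Inverse-Gamma(12, 69/4)
obs 5: x=-6 → posterior Inverse-Gamma(25/2, 167/4)
obs 6: x=2 → posterior Inverse-Gamma(13, 169/4)
obs 7: x=-2 → posterior Inverse-Gamma(27/2, 187/4)
obs 8: x=-1 → posterior Inverse-Gamma(14, 195/4)
obs 9: x=-1 → posterior Inverse-Gamma(29/2, 203/4)
obs 10: x=4 → posterior Inverse-Gamma(15, 221/4)
obs 11: x=3/4 → posterior Inverse-Gamma(31/2, 1769/32)
obs 12: x=-1/2 → posterior Inverse-Gamma(16, 1805/32)
obs 13: x=-5/2 → posterior Inverse-Gamma(33/2, 2001/32)
obs 14: x=3/4 → posterior Inverse-Gamma(17, 1001/16)

alpha=17, beta=1001/16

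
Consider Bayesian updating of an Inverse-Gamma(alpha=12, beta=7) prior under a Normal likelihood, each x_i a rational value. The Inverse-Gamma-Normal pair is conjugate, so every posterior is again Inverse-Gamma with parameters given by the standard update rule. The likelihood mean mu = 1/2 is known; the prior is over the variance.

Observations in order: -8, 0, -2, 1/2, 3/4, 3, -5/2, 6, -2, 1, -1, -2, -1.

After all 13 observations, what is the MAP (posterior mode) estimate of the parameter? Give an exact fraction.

obs 1: x=-8 → posterior Inverse-Gamma(25/2, 345/8)
obs 2: x=0 → posterior Inverse-Gamma(13, 173/4)
obs 3: x=-2 → posterior Inverse-Gamma(27/2, 371/8)
obs 4: x=1/2 → posterior Inverse-Gamma(14, 371/8)
obs 5: x=3/4 → posterior Inverse-Gamma(29/2, 1485/32)
obs 6: x=3 → posterior Inverse-Gamma(15, 1585/32)
obs 7: x=-5/2 → posterior Inverse-Gamma(31/2, 1729/32)
obs 8: x=6 → posterior Inverse-Gamma(16, 2213/32)
obs 9: x=-2 → posterior Inverse-Gamma(33/2, 2313/32)
obs 10: x=1 → posterior Inverse-Gamma(17, 2317/32)
obs 11: x=-1 → posterior Inverse-Gamma(35/2, 2353/32)
obs 12: x=-2 → posterior Inverse-Gamma(18, 2453/32)
obs 13: x=-1 → posterior Inverse-Gamma(37/2, 2489/32)

2489/624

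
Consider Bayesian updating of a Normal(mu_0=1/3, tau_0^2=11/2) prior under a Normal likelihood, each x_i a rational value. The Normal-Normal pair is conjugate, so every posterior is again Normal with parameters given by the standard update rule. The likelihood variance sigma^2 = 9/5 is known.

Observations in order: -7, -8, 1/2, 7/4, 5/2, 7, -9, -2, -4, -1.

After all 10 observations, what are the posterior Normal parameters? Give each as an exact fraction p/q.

obs 1: x=-7 → posterior Normal(-379/73, 99/73)
obs 2: x=-8 → posterior Normal(-819/128, 99/128)
obs 3: x=1/2 → posterior Normal(-1583/366, 33/61)
obs 4: x=7/4 → posterior Normal(-2781/952, 99/238)
obs 5: x=5/2 → posterior Normal(-2231/1172, 99/293)
obs 6: x=7 → posterior Normal(-691/1392, 33/116)
obs 7: x=-9 → posterior Normal(-2671/1612, 99/403)
obs 8: x=-2 → posterior Normal(-3111/1832, 99/458)
obs 9: x=-4 → posterior Normal(-3991/2052, 11/57)
obs 10: x=-1 → posterior Normal(-4211/2272, 99/568)

mu_0=-4211/2272, tau_0^2=99/568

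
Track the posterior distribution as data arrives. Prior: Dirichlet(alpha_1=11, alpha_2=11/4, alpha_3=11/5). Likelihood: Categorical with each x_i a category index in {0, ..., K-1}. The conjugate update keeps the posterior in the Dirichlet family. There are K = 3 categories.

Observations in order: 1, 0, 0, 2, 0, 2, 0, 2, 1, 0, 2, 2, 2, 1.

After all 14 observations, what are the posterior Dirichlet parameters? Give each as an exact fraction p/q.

alpha_1=16, alpha_2=23/4, alpha_3=41/5

obs 1: x=1 → posterior Dirichlet(11, 15/4, 11/5)
obs 2: x=0 → posterior Dirichlet(12, 15/4, 11/5)
obs 3: x=0 → posterior Dirichlet(13, 15/4, 11/5)
obs 4: x=2 → posterior Dirichlet(13, 15/4, 16/5)
obs 5: x=0 → posterior Dirichlet(14, 15/4, 16/5)
obs 6: x=2 → posterior Dirichlet(14, 15/4, 21/5)
obs 7: x=0 → posterior Dirichlet(15, 15/4, 21/5)
obs 8: x=2 → posterior Dirichlet(15, 15/4, 26/5)
obs 9: x=1 → posterior Dirichlet(15, 19/4, 26/5)
obs 10: x=0 → posterior Dirichlet(16, 19/4, 26/5)
obs 11: x=2 → posterior Dirichlet(16, 19/4, 31/5)
obs 12: x=2 → posterior Dirichlet(16, 19/4, 36/5)
obs 13: x=2 → posterior Dirichlet(16, 19/4, 41/5)
obs 14: x=1 → posterior Dirichlet(16, 23/4, 41/5)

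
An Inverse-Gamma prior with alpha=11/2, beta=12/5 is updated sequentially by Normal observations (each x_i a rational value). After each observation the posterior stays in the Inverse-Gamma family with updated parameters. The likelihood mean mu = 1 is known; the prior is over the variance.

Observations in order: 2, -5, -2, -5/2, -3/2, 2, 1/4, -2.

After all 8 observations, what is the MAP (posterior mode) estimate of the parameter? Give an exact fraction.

obs 1: x=2 → posterior Inverse-Gamma(6, 29/10)
obs 2: x=-5 → posterior Inverse-Gamma(13/2, 209/10)
obs 3: x=-2 → posterior Inverse-Gamma(7, 127/5)
obs 4: x=-5/2 → posterior Inverse-Gamma(15/2, 1261/40)
obs 5: x=-3/2 → posterior Inverse-Gamma(8, 693/20)
obs 6: x=2 → posterior Inverse-Gamma(17/2, 703/20)
obs 7: x=1/4 → posterior Inverse-Gamma(9, 5669/160)
obs 8: x=-2 → posterior Inverse-Gamma(19/2, 6389/160)

6389/1680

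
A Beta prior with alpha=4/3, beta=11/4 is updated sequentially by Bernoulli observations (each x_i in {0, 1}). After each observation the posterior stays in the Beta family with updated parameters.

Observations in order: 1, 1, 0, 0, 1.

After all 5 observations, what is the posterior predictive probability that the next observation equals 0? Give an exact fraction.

obs 1: x=1 → posterior Beta(7/3, 11/4)
obs 2: x=1 → posterior Beta(10/3, 11/4)
obs 3: x=0 → posterior Beta(10/3, 15/4)
obs 4: x=0 → posterior Beta(10/3, 19/4)
obs 5: x=1 → posterior Beta(13/3, 19/4)

57/109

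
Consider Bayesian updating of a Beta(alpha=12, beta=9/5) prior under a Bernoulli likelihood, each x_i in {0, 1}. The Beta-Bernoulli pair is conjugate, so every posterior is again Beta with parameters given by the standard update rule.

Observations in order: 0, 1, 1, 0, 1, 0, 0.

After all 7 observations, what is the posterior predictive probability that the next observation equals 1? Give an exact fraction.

obs 1: x=0 → posterior Beta(12, 14/5)
obs 2: x=1 → posterior Beta(13, 14/5)
obs 3: x=1 → posterior Beta(14, 14/5)
obs 4: x=0 → posterior Beta(14, 19/5)
obs 5: x=1 → posterior Beta(15, 19/5)
obs 6: x=0 → posterior Beta(15, 24/5)
obs 7: x=0 → posterior Beta(15, 29/5)

75/104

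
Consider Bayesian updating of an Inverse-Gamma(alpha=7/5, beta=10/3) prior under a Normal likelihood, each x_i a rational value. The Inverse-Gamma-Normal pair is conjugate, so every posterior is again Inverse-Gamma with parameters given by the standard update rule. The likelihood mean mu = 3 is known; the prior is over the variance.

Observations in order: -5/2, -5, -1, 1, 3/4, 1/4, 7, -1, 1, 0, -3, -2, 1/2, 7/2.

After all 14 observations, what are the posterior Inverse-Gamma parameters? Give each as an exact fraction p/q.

obs 1: x=-5/2 → posterior Inverse-Gamma(19/10, 443/24)
obs 2: x=-5 → posterior Inverse-Gamma(12/5, 1211/24)
obs 3: x=-1 → posterior Inverse-Gamma(29/10, 1403/24)
obs 4: x=1 → posterior Inverse-Gamma(17/5, 1451/24)
obs 5: x=3/4 → posterior Inverse-Gamma(39/10, 6047/96)
obs 6: x=1/4 → posterior Inverse-Gamma(22/5, 3205/48)
obs 7: x=7 → posterior Inverse-Gamma(49/10, 3589/48)
obs 8: x=-1 → posterior Inverse-Gamma(27/5, 3973/48)
obs 9: x=1 → posterior Inverse-Gamma(59/10, 4069/48)
obs 10: x=0 → posterior Inverse-Gamma(32/5, 4285/48)
obs 11: x=-3 → posterior Inverse-Gamma(69/10, 5149/48)
obs 12: x=-2 → posterior Inverse-Gamma(37/5, 5749/48)
obs 13: x=1/2 → posterior Inverse-Gamma(79/10, 5899/48)
obs 14: x=7/2 → posterior Inverse-Gamma(42/5, 5905/48)

alpha=42/5, beta=5905/48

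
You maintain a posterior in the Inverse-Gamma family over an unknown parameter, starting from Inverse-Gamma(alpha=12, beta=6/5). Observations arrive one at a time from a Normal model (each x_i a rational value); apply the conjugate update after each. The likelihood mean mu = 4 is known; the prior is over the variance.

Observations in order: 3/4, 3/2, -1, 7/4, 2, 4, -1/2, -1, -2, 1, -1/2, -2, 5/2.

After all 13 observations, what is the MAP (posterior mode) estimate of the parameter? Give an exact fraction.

obs 1: x=3/4 → posterior Inverse-Gamma(25/2, 1037/160)
obs 2: x=3/2 → posterior Inverse-Gamma(13, 1537/160)
obs 3: x=-1 → posterior Inverse-Gamma(27/2, 3537/160)
obs 4: x=7/4 → posterior Inverse-Gamma(14, 1971/80)
obs 5: x=2 → posterior Inverse-Gamma(29/2, 2131/80)
obs 6: x=4 → posterior Inverse-Gamma(15, 2131/80)
obs 7: x=-1/2 → posterior Inverse-Gamma(31/2, 2941/80)
obs 8: x=-1 → posterior Inverse-Gamma(16, 3941/80)
obs 9: x=-2 → posterior Inverse-Gamma(33/2, 5381/80)
obs 10: x=1 → posterior Inverse-Gamma(17, 5741/80)
obs 11: x=-1/2 → posterior Inverse-Gamma(35/2, 6551/80)
obs 12: x=-2 → posterior Inverse-Gamma(18, 7991/80)
obs 13: x=5/2 → posterior Inverse-Gamma(37/2, 8081/80)

8081/1560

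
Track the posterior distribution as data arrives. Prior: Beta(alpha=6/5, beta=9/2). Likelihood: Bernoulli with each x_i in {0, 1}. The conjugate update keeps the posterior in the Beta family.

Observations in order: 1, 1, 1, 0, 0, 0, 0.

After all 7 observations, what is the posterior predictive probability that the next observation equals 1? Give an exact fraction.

42/127

obs 1: x=1 → posterior Beta(11/5, 9/2)
obs 2: x=1 → posterior Beta(16/5, 9/2)
obs 3: x=1 → posterior Beta(21/5, 9/2)
obs 4: x=0 → posterior Beta(21/5, 11/2)
obs 5: x=0 → posterior Beta(21/5, 13/2)
obs 6: x=0 → posterior Beta(21/5, 15/2)
obs 7: x=0 → posterior Beta(21/5, 17/2)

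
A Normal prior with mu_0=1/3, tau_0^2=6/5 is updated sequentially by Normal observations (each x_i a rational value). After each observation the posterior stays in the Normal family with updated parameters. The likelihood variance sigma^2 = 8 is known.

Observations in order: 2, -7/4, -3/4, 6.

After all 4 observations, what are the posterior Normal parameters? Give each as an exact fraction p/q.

obs 1: x=2 → posterior Normal(38/69, 24/23)
obs 2: x=-7/4 → posterior Normal(89/312, 12/13)
obs 3: x=-3/4 → posterior Normal(31/174, 24/29)
obs 4: x=6 → posterior Normal(139/192, 3/4)

mu_0=139/192, tau_0^2=3/4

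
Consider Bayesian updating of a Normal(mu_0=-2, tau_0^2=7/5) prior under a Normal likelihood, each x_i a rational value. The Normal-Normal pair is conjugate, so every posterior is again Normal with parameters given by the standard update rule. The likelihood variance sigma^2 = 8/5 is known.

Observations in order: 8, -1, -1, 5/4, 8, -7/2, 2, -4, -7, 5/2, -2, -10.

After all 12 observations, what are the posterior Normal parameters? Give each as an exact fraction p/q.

mu_0=-11/16, tau_0^2=14/115

obs 1: x=8 → posterior Normal(8/3, 56/75)
obs 2: x=-1 → posterior Normal(3/2, 28/55)
obs 3: x=-1 → posterior Normal(26/29, 56/145)
obs 4: x=5/4 → posterior Normal(139/144, 14/45)
obs 5: x=8 → posterior Normal(363/172, 56/215)
obs 6: x=-7/2 → posterior Normal(53/40, 28/125)
obs 7: x=2 → posterior Normal(107/76, 56/285)
obs 8: x=-4 → posterior Normal(209/256, 7/40)
obs 9: x=-7 → posterior Normal(13/284, 56/355)
obs 10: x=5/2 → posterior Normal(83/312, 28/195)
obs 11: x=-2 → posterior Normal(27/340, 56/425)
obs 12: x=-10 → posterior Normal(-11/16, 14/115)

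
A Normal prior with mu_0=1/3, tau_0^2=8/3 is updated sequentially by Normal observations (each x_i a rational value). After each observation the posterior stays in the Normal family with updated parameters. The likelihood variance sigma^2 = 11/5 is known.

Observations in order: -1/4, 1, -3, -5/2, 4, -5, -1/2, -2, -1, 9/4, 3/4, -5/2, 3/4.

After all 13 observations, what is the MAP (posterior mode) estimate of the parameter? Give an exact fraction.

-309/553

obs 1: x=-1/4 → posterior Normal(1/73, 88/73)
obs 2: x=1 → posterior Normal(41/113, 88/113)
obs 3: x=-3 → posterior Normal(-79/153, 88/153)
obs 4: x=-5/2 → posterior Normal(-179/193, 88/193)
obs 5: x=4 → posterior Normal(-19/233, 88/233)
obs 6: x=-5 → posterior Normal(-73/91, 88/273)
obs 7: x=-1/2 → posterior Normal(-239/313, 88/313)
obs 8: x=-2 → posterior Normal(-319/353, 88/353)
obs 9: x=-1 → posterior Normal(-359/393, 88/393)
obs 10: x=9/4 → posterior Normal(-269/433, 88/433)
obs 11: x=3/4 → posterior Normal(-239/473, 8/43)
obs 12: x=-5/2 → posterior Normal(-113/171, 88/513)
obs 13: x=3/4 → posterior Normal(-309/553, 88/553)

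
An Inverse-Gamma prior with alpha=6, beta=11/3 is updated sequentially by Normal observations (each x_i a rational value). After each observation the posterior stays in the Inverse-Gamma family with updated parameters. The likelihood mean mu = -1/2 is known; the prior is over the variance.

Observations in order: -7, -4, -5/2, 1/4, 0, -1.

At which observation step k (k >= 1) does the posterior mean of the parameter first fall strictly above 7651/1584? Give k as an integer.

k = 2

obs 1: x=-7 → posterior Inverse-Gamma(13/2, 595/24)
obs 2: x=-4 → posterior Inverse-Gamma(7, 371/12)
obs 3: x=-5/2 → posterior Inverse-Gamma(15/2, 395/12)
obs 4: x=1/4 → posterior Inverse-Gamma(8, 3187/96)
obs 5: x=0 → posterior Inverse-Gamma(17/2, 3199/96)
obs 6: x=-1 → posterior Inverse-Gamma(9, 3211/96)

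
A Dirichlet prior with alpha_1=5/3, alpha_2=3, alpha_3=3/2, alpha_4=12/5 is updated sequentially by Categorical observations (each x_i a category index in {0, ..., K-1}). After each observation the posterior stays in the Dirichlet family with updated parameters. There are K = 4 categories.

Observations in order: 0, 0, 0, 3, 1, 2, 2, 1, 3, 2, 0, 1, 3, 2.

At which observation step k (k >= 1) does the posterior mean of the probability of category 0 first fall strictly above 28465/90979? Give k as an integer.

obs 1: x=0 → posterior Dirichlet(8/3, 3, 3/2, 12/5)
obs 2: x=0 → posterior Dirichlet(11/3, 3, 3/2, 12/5)
obs 3: x=0 → posterior Dirichlet(14/3, 3, 3/2, 12/5)
obs 4: x=3 → posterior Dirichlet(14/3, 3, 3/2, 17/5)
obs 5: x=1 → posterior Dirichlet(14/3, 4, 3/2, 17/5)
obs 6: x=2 → posterior Dirichlet(14/3, 4, 5/2, 17/5)
obs 7: x=2 → posterior Dirichlet(14/3, 4, 7/2, 17/5)
obs 8: x=1 → posterior Dirichlet(14/3, 5, 7/2, 17/5)
obs 9: x=3 → posterior Dirichlet(14/3, 5, 7/2, 22/5)
obs 10: x=2 → posterior Dirichlet(14/3, 5, 9/2, 22/5)
obs 11: x=0 → posterior Dirichlet(17/3, 5, 9/2, 22/5)
obs 12: x=1 → posterior Dirichlet(17/3, 6, 9/2, 22/5)
obs 13: x=3 → posterior Dirichlet(17/3, 6, 9/2, 27/5)
obs 14: x=2 → posterior Dirichlet(17/3, 6, 11/2, 27/5)

k = 2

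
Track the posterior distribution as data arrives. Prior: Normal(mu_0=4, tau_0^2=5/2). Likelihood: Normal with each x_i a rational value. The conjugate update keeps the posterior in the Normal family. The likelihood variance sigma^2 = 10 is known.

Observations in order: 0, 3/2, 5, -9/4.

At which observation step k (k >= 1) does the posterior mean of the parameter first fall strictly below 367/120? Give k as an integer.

k = 2

obs 1: x=0 → posterior Normal(16/5, 2)
obs 2: x=3/2 → posterior Normal(35/12, 5/3)
obs 3: x=5 → posterior Normal(45/14, 10/7)
obs 4: x=-9/4 → posterior Normal(81/32, 5/4)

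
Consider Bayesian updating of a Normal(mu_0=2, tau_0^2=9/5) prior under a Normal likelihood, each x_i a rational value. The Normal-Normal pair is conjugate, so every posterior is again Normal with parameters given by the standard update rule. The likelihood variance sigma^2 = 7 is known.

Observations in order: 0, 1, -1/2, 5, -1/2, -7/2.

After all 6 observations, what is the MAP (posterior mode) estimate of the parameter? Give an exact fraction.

167/178

obs 1: x=0 → posterior Normal(35/22, 63/44)
obs 2: x=1 → posterior Normal(79/53, 63/53)
obs 3: x=-1/2 → posterior Normal(149/124, 63/62)
obs 4: x=5 → posterior Normal(239/142, 63/71)
obs 5: x=-1/2 → posterior Normal(23/16, 63/80)
obs 6: x=-7/2 → posterior Normal(167/178, 63/89)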